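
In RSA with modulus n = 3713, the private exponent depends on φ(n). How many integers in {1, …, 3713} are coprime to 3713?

3588

Factor: 3713 = 47 · 79.
φ(3713) = (47−1) · (79−1) = 46 · 78 = 3588.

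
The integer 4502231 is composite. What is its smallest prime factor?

59

4502231 is odd.
Digit sum 17, not divisible by 3.
Ends in 1: not divisible by 5.
7: 4502231 = 7·643175 + 6
11: 4502231 = 11·409293 + 8
13: 4502231 = 13·346325 + 6
17: 4502231 = 17·264837 + 2
19: 4502231 = 19·236959 + 10
23: 4502231 = 23·195749 + 4
29: 4502231 = 29·155249 + 10
31: 4502231 = 31·145233 + 8
37: 4502231 = 37·121681 + 34
41: 4502231 = 41·109810 + 21
43: 4502231 = 43·104703 + 2
47: 4502231 = 47·95792 + 7
53: 4502231 = 53·84947 + 40
59: 4502231 = 59·76309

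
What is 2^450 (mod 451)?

2^1 ≡ 2 (mod 451)
2^2 ≡ 2^2 = 4 ≡ 4 (mod 451)
2^4 ≡ 4^2 = 16 ≡ 16 (mod 451)
2^8 ≡ 16^2 = 256 ≡ 256 (mod 451)
2^16 ≡ 256^2 = 65536 ≡ 141 (mod 451)
2^32 ≡ 141^2 = 19881 ≡ 37 (mod 451)
2^64 ≡ 37^2 = 1369 ≡ 16 (mod 451)
2^128 ≡ 16^2 = 256 ≡ 256 (mod 451)
2^256 ≡ 256^2 = 65536 ≡ 141 (mod 451)
450 = 256 + 128 + 64 + 2 in binary powers of 2.
So 2^450 ≡ 141 · 256 · 16 · 4 ≡ 122 (mod 451).
Since 122 ≠ 1, base 2 is a Fermat witness: 451 is composite.

122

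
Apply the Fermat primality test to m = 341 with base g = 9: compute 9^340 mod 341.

67

9^1 ≡ 9 (mod 341)
9^2 ≡ 9^2 = 81 ≡ 81 (mod 341)
9^4 ≡ 81^2 = 6561 ≡ 82 (mod 341)
9^8 ≡ 82^2 = 6724 ≡ 245 (mod 341)
9^16 ≡ 245^2 = 60025 ≡ 9 (mod 341)
9^32 ≡ 9^2 = 81 ≡ 81 (mod 341)
9^64 ≡ 81^2 = 6561 ≡ 82 (mod 341)
9^128 ≡ 82^2 = 6724 ≡ 245 (mod 341)
9^256 ≡ 245^2 = 60025 ≡ 9 (mod 341)
340 = 256 + 64 + 16 + 4 in binary powers of 2.
So 9^340 ≡ 9 · 82 · 9 · 82 ≡ 67 (mod 341).
Since 67 ≠ 1, base 9 is a Fermat witness: 341 is composite.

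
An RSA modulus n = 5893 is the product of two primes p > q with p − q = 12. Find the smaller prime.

Since p = q + 12, we have 5893 = q(q + 12), so q² + 12q − 5893 = 0.
Discriminant: 12² + 4·5893 = 144 + 23572 = 23716; √23716 = 154.
q = (−12 + 154)/2 = 71, and p = q + 12 = 83.
Check: 71 · 83 = 5893.

71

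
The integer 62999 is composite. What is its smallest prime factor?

62999 is odd.
Digit sum 35, not divisible by 3.
Ends in 9: not divisible by 5.
7: 62999 = 7·8999 + 6
11: 62999 = 11·5727 + 2
13: 62999 = 13·4846 + 1
17: 62999 = 17·3705 + 14
19: 62999 = 19·3315 + 14
23: 62999 = 23·2739 + 2
29: 62999 = 29·2172 + 11
31: 62999 = 31·2032 + 7
37: 62999 = 37·1702 + 25
41: 62999 = 41·1536 + 23
43: 62999 = 43·1465 + 4
47: 62999 = 47·1340 + 19
53: 62999 = 53·1188 + 35
59: 62999 = 59·1067 + 46
61: 62999 = 61·1032 + 47
67: 62999 = 67·940 + 19
71: 62999 = 71·887 + 22
73: 62999 = 73·863

73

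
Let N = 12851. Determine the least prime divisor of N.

12851 is odd.
Digit sum 17, not divisible by 3.
Ends in 1: not divisible by 5.
7: 12851 = 7·1835 + 6
11: 12851 = 11·1168 + 3
13: 12851 = 13·988 + 7
17: 12851 = 17·755 + 16
19: 12851 = 19·676 + 7
23: 12851 = 23·558 + 17
29: 12851 = 29·443 + 4
31: 12851 = 31·414 + 17
37: 12851 = 37·347 + 12
41: 12851 = 41·313 + 18
43: 12851 = 43·298 + 37
47: 12851 = 47·273 + 20
53: 12851 = 53·242 + 25
59: 12851 = 59·217 + 48
61: 12851 = 61·210 + 41
67: 12851 = 67·191 + 54
71: 12851 = 71·181

71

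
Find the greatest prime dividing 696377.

696377 = 11 · 63307
63307 = 29 · 2183
2183 = 37 · 59
59 is prime.
So 696377 = 11 · 29 · 37 · 59; the largest prime factor is 59.

59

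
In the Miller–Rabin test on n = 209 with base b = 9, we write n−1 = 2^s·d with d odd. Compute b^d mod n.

25

209 − 1 = 208 = 2^4 · 13, so d = 13.
9^1 ≡ 9 (mod 209)
9^2 ≡ 9^2 = 81 ≡ 81 (mod 209)
9^4 ≡ 81^2 = 6561 ≡ 82 (mod 209)
9^8 ≡ 82^2 = 6724 ≡ 36 (mod 209)
13 = 8 + 4 + 1 in binary powers of 2.
So 9^13 ≡ 36 · 82 · 9 ≡ 25 (mod 209).
Squaring chain: 25 → 207 → 4 → 16; never reaches −1, so base 9 is a Miller–Rabin witness that 209 is composite.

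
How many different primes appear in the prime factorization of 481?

481 = 13 · 37
481 = 13 · 37, which has 2 distinct prime factors.

2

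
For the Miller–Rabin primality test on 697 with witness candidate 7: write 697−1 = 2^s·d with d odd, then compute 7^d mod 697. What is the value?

386

697 − 1 = 696 = 2^3 · 87, so d = 87.
7^1 ≡ 7 (mod 697)
7^2 ≡ 7^2 = 49 ≡ 49 (mod 697)
7^4 ≡ 49^2 = 2401 ≡ 310 (mod 697)
7^8 ≡ 310^2 = 96100 ≡ 611 (mod 697)
7^16 ≡ 611^2 = 373321 ≡ 426 (mod 697)
7^32 ≡ 426^2 = 181476 ≡ 256 (mod 697)
7^64 ≡ 256^2 = 65536 ≡ 18 (mod 697)
87 = 64 + 16 + 4 + 2 + 1 in binary powers of 2.
So 7^87 ≡ 18 · 426 · 310 · 49 · 7 ≡ 386 (mod 697).
Squaring chain: 386 → 535 → 455; never reaches −1, so base 7 is a Miller–Rabin witness that 697 is composite.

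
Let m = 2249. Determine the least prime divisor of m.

2249 is odd.
Digit sum 17, not divisible by 3.
Ends in 9: not divisible by 5.
7: 2249 = 7·321 + 2
11: 2249 = 11·204 + 5
13: 2249 = 13·173

13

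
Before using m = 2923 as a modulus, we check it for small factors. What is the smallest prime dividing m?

37

2923 is odd.
Digit sum 16, not divisible by 3.
Ends in 3: not divisible by 5.
7: 2923 = 7·417 + 4
11: 2923 = 11·265 + 8
13: 2923 = 13·224 + 11
17: 2923 = 17·171 + 16
19: 2923 = 19·153 + 16
23: 2923 = 23·127 + 2
29: 2923 = 29·100 + 23
31: 2923 = 31·94 + 9
37: 2923 = 37·79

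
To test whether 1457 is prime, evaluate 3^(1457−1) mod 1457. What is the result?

307

3^1 ≡ 3 (mod 1457)
3^2 ≡ 3^2 = 9 ≡ 9 (mod 1457)
3^4 ≡ 9^2 = 81 ≡ 81 (mod 1457)
3^8 ≡ 81^2 = 6561 ≡ 733 (mod 1457)
3^16 ≡ 733^2 = 537289 ≡ 1113 (mod 1457)
3^32 ≡ 1113^2 = 1238769 ≡ 319 (mod 1457)
3^64 ≡ 319^2 = 101761 ≡ 1228 (mod 1457)
3^128 ≡ 1228^2 = 1507984 ≡ 1446 (mod 1457)
3^256 ≡ 1446^2 = 2090916 ≡ 121 (mod 1457)
3^512 ≡ 121^2 = 14641 ≡ 71 (mod 1457)
3^1024 ≡ 71^2 = 5041 ≡ 670 (mod 1457)
1456 = 1024 + 256 + 128 + 32 + 16 in binary powers of 2.
So 3^1456 ≡ 670 · 121 · 1446 · 319 · 1113 ≡ 307 (mod 1457).
Since 307 ≠ 1, base 3 is a Fermat witness: 1457 is composite.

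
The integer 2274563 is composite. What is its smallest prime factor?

2274563 is odd.
Digit sum 29, not divisible by 3.
Ends in 3: not divisible by 5.
7: 2274563 = 7·324937 + 4
11: 2274563 = 11·206778 + 5
13: 2274563 = 13·174966 + 5
17: 2274563 = 17·133797 + 14
19: 2274563 = 19·119713 + 16
23: 2274563 = 23·98894 + 1
29: 2274563 = 29·78433 + 6
31: 2274563 = 31·73373

31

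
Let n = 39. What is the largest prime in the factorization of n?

39 = 3 · 13
13 is prime.
So 39 = 3 · 13; the largest prime factor is 13.

13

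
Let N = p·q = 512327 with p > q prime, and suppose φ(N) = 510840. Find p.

φ(n) = (p−1)(q−1) = n − (p+q) + 1, so p + q = 512327 − 510840 + 1 = 1488.
p and q are the roots of t² − 1488t + 512327 = 0.
Discriminant: 1488² − 4·512327 = 2214144 − 2049308 = 164836; √164836 = 406.
q = (1488 − 406)/2 = 541, p = (1488 + 406)/2 = 947.
Check: 541 · 947 = 512327.

947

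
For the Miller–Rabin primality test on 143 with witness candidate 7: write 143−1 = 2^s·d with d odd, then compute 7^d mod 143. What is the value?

106

143 − 1 = 142 = 2^1 · 71, so d = 71.
7^1 ≡ 7 (mod 143)
7^2 ≡ 7^2 = 49 ≡ 49 (mod 143)
7^4 ≡ 49^2 = 2401 ≡ 113 (mod 143)
7^8 ≡ 113^2 = 12769 ≡ 42 (mod 143)
7^16 ≡ 42^2 = 1764 ≡ 48 (mod 143)
7^32 ≡ 48^2 = 2304 ≡ 16 (mod 143)
7^64 ≡ 16^2 = 256 ≡ 113 (mod 143)
71 = 64 + 4 + 2 + 1 in binary powers of 2.
So 7^71 ≡ 113 · 113 · 49 · 7 ≡ 106 (mod 143).
Squaring chain: 106; never reaches −1, so base 7 is a Miller–Rabin witness that 143 is composite.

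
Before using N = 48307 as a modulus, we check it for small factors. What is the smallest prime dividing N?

48307 is odd.
Digit sum 22, not divisible by 3.
Ends in 7: not divisible by 5.
7: 48307 = 7·6901

7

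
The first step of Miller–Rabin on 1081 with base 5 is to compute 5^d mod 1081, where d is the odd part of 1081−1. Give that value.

608

1081 − 1 = 1080 = 2^3 · 135, so d = 135.
5^1 ≡ 5 (mod 1081)
5^2 ≡ 5^2 = 25 ≡ 25 (mod 1081)
5^4 ≡ 25^2 = 625 ≡ 625 (mod 1081)
5^8 ≡ 625^2 = 390625 ≡ 384 (mod 1081)
5^16 ≡ 384^2 = 147456 ≡ 440 (mod 1081)
5^32 ≡ 440^2 = 193600 ≡ 101 (mod 1081)
5^64 ≡ 101^2 = 10201 ≡ 472 (mod 1081)
5^128 ≡ 472^2 = 222784 ≡ 98 (mod 1081)
135 = 128 + 4 + 2 + 1 in binary powers of 2.
So 5^135 ≡ 98 · 625 · 25 · 5 ≡ 608 (mod 1081).
Squaring chain: 608 → 1043 → 363; never reaches −1, so base 5 is a Miller–Rabin witness that 1081 is composite.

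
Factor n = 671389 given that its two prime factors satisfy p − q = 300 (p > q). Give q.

683

Since p = q + 300, we have 671389 = q(q + 300), so q² + 300q − 671389 = 0.
Discriminant: 300² + 4·671389 = 90000 + 2685556 = 2775556; √2775556 = 1666.
q = (−300 + 1666)/2 = 683, and p = q + 300 = 983.
Check: 683 · 983 = 671389.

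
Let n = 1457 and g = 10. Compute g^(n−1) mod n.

754

10^1 ≡ 10 (mod 1457)
10^2 ≡ 10^2 = 100 ≡ 100 (mod 1457)
10^4 ≡ 100^2 = 10000 ≡ 1258 (mod 1457)
10^8 ≡ 1258^2 = 1582564 ≡ 262 (mod 1457)
10^16 ≡ 262^2 = 68644 ≡ 165 (mod 1457)
10^32 ≡ 165^2 = 27225 ≡ 999 (mod 1457)
10^64 ≡ 999^2 = 998001 ≡ 1413 (mod 1457)
10^128 ≡ 1413^2 = 1996569 ≡ 479 (mod 1457)
10^256 ≡ 479^2 = 229441 ≡ 692 (mod 1457)
10^512 ≡ 692^2 = 478864 ≡ 968 (mod 1457)
10^1024 ≡ 968^2 = 937024 ≡ 173 (mod 1457)
1456 = 1024 + 256 + 128 + 32 + 16 in binary powers of 2.
So 10^1456 ≡ 173 · 692 · 479 · 999 · 165 ≡ 754 (mod 1457).
Since 754 ≠ 1, base 10 is a Fermat witness: 1457 is composite.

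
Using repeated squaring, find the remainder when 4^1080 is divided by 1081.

200

4^1 ≡ 4 (mod 1081)
4^2 ≡ 4^2 = 16 ≡ 16 (mod 1081)
4^4 ≡ 16^2 = 256 ≡ 256 (mod 1081)
4^8 ≡ 256^2 = 65536 ≡ 676 (mod 1081)
4^16 ≡ 676^2 = 456976 ≡ 794 (mod 1081)
4^32 ≡ 794^2 = 630436 ≡ 213 (mod 1081)
4^64 ≡ 213^2 = 45369 ≡ 1048 (mod 1081)
4^128 ≡ 1048^2 = 1098304 ≡ 8 (mod 1081)
4^256 ≡ 8^2 = 64 ≡ 64 (mod 1081)
4^512 ≡ 64^2 = 4096 ≡ 853 (mod 1081)
4^1024 ≡ 853^2 = 727609 ≡ 96 (mod 1081)
1080 = 1024 + 32 + 16 + 8 in binary powers of 2.
So 4^1080 ≡ 96 · 213 · 794 · 676 ≡ 200 (mod 1081).
Since 200 ≠ 1, base 4 is a Fermat witness: 1081 is composite.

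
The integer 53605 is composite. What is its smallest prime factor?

53605 is odd.
Digit sum 19, not divisible by 3.
Ends in 5: divisible by 5.

5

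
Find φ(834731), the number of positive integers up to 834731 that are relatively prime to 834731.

808192

Factor: 834731 = 83 · 89 · 113.
φ(834731) = (83−1) · (89−1) · (113−1) = 82 · 88 · 112 = 808192.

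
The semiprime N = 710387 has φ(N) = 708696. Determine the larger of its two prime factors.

919

φ(n) = (p−1)(q−1) = n − (p+q) + 1, so p + q = 710387 − 708696 + 1 = 1692.
p and q are the roots of t² − 1692t + 710387 = 0.
Discriminant: 1692² − 4·710387 = 2862864 − 2841548 = 21316; √21316 = 146.
q = (1692 − 146)/2 = 773, p = (1692 + 146)/2 = 919.
Check: 773 · 919 = 710387.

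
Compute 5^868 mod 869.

5^1 ≡ 5 (mod 869)
5^2 ≡ 5^2 = 25 ≡ 25 (mod 869)
5^4 ≡ 25^2 = 625 ≡ 625 (mod 869)
5^8 ≡ 625^2 = 390625 ≡ 444 (mod 869)
5^16 ≡ 444^2 = 197136 ≡ 742 (mod 869)
5^32 ≡ 742^2 = 550564 ≡ 487 (mod 869)
5^64 ≡ 487^2 = 237169 ≡ 801 (mod 869)
5^128 ≡ 801^2 = 641601 ≡ 279 (mod 869)
5^256 ≡ 279^2 = 77841 ≡ 500 (mod 869)
5^512 ≡ 500^2 = 250000 ≡ 597 (mod 869)
868 = 512 + 256 + 64 + 32 + 4 in binary powers of 2.
So 5^868 ≡ 597 · 500 · 801 · 487 · 625 ≡ 356 (mod 869).
Since 356 ≠ 1, base 5 is a Fermat witness: 869 is composite.

356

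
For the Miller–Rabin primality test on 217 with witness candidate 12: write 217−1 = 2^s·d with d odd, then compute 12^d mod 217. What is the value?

217 − 1 = 216 = 2^3 · 27, so d = 27.
12^1 ≡ 12 (mod 217)
12^2 ≡ 12^2 = 144 ≡ 144 (mod 217)
12^4 ≡ 144^2 = 20736 ≡ 121 (mod 217)
12^8 ≡ 121^2 = 14641 ≡ 102 (mod 217)
12^16 ≡ 102^2 = 10404 ≡ 205 (mod 217)
27 = 16 + 8 + 2 + 1 in binary powers of 2.
So 12^27 ≡ 205 · 102 · 144 · 12 ≡ 27 (mod 217).
Squaring chain: 27 → 78 → 8; never reaches −1, so base 12 is a Miller–Rabin witness that 217 is composite.

27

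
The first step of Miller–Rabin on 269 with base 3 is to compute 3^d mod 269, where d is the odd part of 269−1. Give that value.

269 − 1 = 268 = 2^2 · 67, so d = 67.
3^1 ≡ 3 (mod 269)
3^2 ≡ 3^2 = 9 ≡ 9 (mod 269)
3^4 ≡ 9^2 = 81 ≡ 81 (mod 269)
3^8 ≡ 81^2 = 6561 ≡ 105 (mod 269)
3^16 ≡ 105^2 = 11025 ≡ 265 (mod 269)
3^32 ≡ 265^2 = 70225 ≡ 16 (mod 269)
3^64 ≡ 16^2 = 256 ≡ 256 (mod 269)
67 = 64 + 2 + 1 in binary powers of 2.
So 3^67 ≡ 256 · 9 · 3 ≡ 187 (mod 269).
Squaring chain: 187 → 268; reaches −1, so base 3 does not prove 269 composite.

187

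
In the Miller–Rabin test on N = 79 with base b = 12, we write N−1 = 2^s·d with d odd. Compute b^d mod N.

78

79 − 1 = 78 = 2^1 · 39, so d = 39.
12^1 ≡ 12 (mod 79)
12^2 ≡ 12^2 = 144 ≡ 65 (mod 79)
12^4 ≡ 65^2 = 4225 ≡ 38 (mod 79)
12^8 ≡ 38^2 = 1444 ≡ 22 (mod 79)
12^16 ≡ 22^2 = 484 ≡ 10 (mod 79)
12^32 ≡ 10^2 = 100 ≡ 21 (mod 79)
39 = 32 + 4 + 2 + 1 in binary powers of 2.
So 12^39 ≡ 21 · 38 · 65 · 12 ≡ 78 (mod 79).
Since 12^d ≡ 78 (mod 79), base 12 does not prove 79 composite.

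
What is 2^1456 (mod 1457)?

1397

2^1 ≡ 2 (mod 1457)
2^2 ≡ 2^2 = 4 ≡ 4 (mod 1457)
2^4 ≡ 4^2 = 16 ≡ 16 (mod 1457)
2^8 ≡ 16^2 = 256 ≡ 256 (mod 1457)
2^16 ≡ 256^2 = 65536 ≡ 1428 (mod 1457)
2^32 ≡ 1428^2 = 2039184 ≡ 841 (mod 1457)
2^64 ≡ 841^2 = 707281 ≡ 636 (mod 1457)
2^128 ≡ 636^2 = 404496 ≡ 907 (mod 1457)
2^256 ≡ 907^2 = 822649 ≡ 901 (mod 1457)
2^512 ≡ 901^2 = 811801 ≡ 252 (mod 1457)
2^1024 ≡ 252^2 = 63504 ≡ 853 (mod 1457)
1456 = 1024 + 256 + 128 + 32 + 16 in binary powers of 2.
So 2^1456 ≡ 853 · 901 · 907 · 841 · 1428 ≡ 1397 (mod 1457).
Since 1397 ≠ 1, base 2 is a Fermat witness: 1457 is composite.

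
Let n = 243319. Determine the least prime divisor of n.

243319 is odd.
Digit sum 22, not divisible by 3.
Ends in 9: not divisible by 5.
7: 243319 = 7·34759 + 6
11: 243319 = 11·22119 + 10
13: 243319 = 13·18716 + 11
17: 243319 = 17·14312 + 15
19: 243319 = 19·12806 + 5
23: 243319 = 23·10579 + 2
29: 243319 = 29·8390 + 9
31: 243319 = 31·7849

31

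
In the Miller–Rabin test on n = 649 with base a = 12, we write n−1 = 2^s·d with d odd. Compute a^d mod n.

639

649 − 1 = 648 = 2^3 · 81, so d = 81.
12^1 ≡ 12 (mod 649)
12^2 ≡ 12^2 = 144 ≡ 144 (mod 649)
12^4 ≡ 144^2 = 20736 ≡ 617 (mod 649)
12^8 ≡ 617^2 = 380689 ≡ 375 (mod 649)
12^16 ≡ 375^2 = 140625 ≡ 441 (mod 649)
12^32 ≡ 441^2 = 194481 ≡ 430 (mod 649)
12^64 ≡ 430^2 = 184900 ≡ 584 (mod 649)
81 = 64 + 16 + 1 in binary powers of 2.
So 12^81 ≡ 584 · 441 · 12 ≡ 639 (mod 649).
Squaring chain: 639 → 100 → 265; never reaches −1, so base 12 is a Miller–Rabin witness that 649 is composite.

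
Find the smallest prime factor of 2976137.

2976137 is odd.
Digit sum 35, not divisible by 3.
Ends in 7: not divisible by 5.
7: 2976137 = 7·425162 + 3
11: 2976137 = 11·270557 + 10
13: 2976137 = 13·228933 + 8
17: 2976137 = 17·175066 + 15
19: 2976137 = 19·156638 + 15
23: 2976137 = 23·129397 + 6
29: 2976137 = 29·102625 + 12
31: 2976137 = 31·96004 + 13
37: 2976137 = 37·80436 + 5
41: 2976137 = 41·72588 + 29
43: 2976137 = 43·69212 + 21
47: 2976137 = 47·63322 + 3
53: 2976137 = 53·56153 + 28
59: 2976137 = 59·50443

59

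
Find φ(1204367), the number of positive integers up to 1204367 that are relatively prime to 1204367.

1167424

Factor: 1204367 = 59 · 137 · 149.
φ(1204367) = (59−1) · (137−1) · (149−1) = 58 · 136 · 148 = 1167424.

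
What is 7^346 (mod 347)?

7^1 ≡ 7 (mod 347)
7^2 ≡ 7^2 = 49 ≡ 49 (mod 347)
7^4 ≡ 49^2 = 2401 ≡ 319 (mod 347)
7^8 ≡ 319^2 = 101761 ≡ 90 (mod 347)
7^16 ≡ 90^2 = 8100 ≡ 119 (mod 347)
7^32 ≡ 119^2 = 14161 ≡ 281 (mod 347)
7^64 ≡ 281^2 = 78961 ≡ 192 (mod 347)
7^128 ≡ 192^2 = 36864 ≡ 82 (mod 347)
7^256 ≡ 82^2 = 6724 ≡ 131 (mod 347)
346 = 256 + 64 + 16 + 8 + 2 in binary powers of 2.
So 7^346 ≡ 131 · 192 · 119 · 90 · 49 ≡ 1 (mod 347).
Since the result is 1, base 7 gives no evidence that 347 is composite.

1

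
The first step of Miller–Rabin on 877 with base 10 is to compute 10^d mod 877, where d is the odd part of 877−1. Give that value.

877 − 1 = 876 = 2^2 · 219, so d = 219.
10^1 ≡ 10 (mod 877)
10^2 ≡ 10^2 = 100 ≡ 100 (mod 877)
10^4 ≡ 100^2 = 10000 ≡ 353 (mod 877)
10^8 ≡ 353^2 = 124609 ≡ 75 (mod 877)
10^16 ≡ 75^2 = 5625 ≡ 363 (mod 877)
10^32 ≡ 363^2 = 131769 ≡ 219 (mod 877)
10^64 ≡ 219^2 = 47961 ≡ 603 (mod 877)
10^128 ≡ 603^2 = 363609 ≡ 531 (mod 877)
219 = 128 + 64 + 16 + 8 + 2 + 1 in binary powers of 2.
So 10^219 ≡ 531 · 603 · 363 · 75 · 100 · 10 ≡ 876 (mod 877).
Since 10^d ≡ 876 (mod 877), base 10 does not prove 877 composite.

876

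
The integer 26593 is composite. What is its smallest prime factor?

7

26593 is odd.
Digit sum 25, not divisible by 3.
Ends in 3: not divisible by 5.
7: 26593 = 7·3799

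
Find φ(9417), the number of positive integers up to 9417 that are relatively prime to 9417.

6048

Factor: 9417 = 3 · 43 · 73.
φ(9417) = (3−1) · (43−1) · (73−1) = 2 · 42 · 72 = 6048.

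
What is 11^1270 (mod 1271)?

11^1 ≡ 11 (mod 1271)
11^2 ≡ 11^2 = 121 ≡ 121 (mod 1271)
11^4 ≡ 121^2 = 14641 ≡ 660 (mod 1271)
11^8 ≡ 660^2 = 435600 ≡ 918 (mod 1271)
11^16 ≡ 918^2 = 842724 ≡ 51 (mod 1271)
11^32 ≡ 51^2 = 2601 ≡ 59 (mod 1271)
11^64 ≡ 59^2 = 3481 ≡ 939 (mod 1271)
11^128 ≡ 939^2 = 881721 ≡ 918 (mod 1271)
11^256 ≡ 918^2 = 842724 ≡ 51 (mod 1271)
11^512 ≡ 51^2 = 2601 ≡ 59 (mod 1271)
11^1024 ≡ 59^2 = 3481 ≡ 939 (mod 1271)
1270 = 1024 + 128 + 64 + 32 + 16 + 4 + 2 in binary powers of 2.
So 11^1270 ≡ 939 · 918 · 939 · 59 · 51 · 660 · 121 ≡ 811 (mod 1271).
Since 811 ≠ 1, base 11 is a Fermat witness: 1271 is composite.

811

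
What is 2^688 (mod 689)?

68

2^1 ≡ 2 (mod 689)
2^2 ≡ 2^2 = 4 ≡ 4 (mod 689)
2^4 ≡ 4^2 = 16 ≡ 16 (mod 689)
2^8 ≡ 16^2 = 256 ≡ 256 (mod 689)
2^16 ≡ 256^2 = 65536 ≡ 81 (mod 689)
2^32 ≡ 81^2 = 6561 ≡ 360 (mod 689)
2^64 ≡ 360^2 = 129600 ≡ 68 (mod 689)
2^128 ≡ 68^2 = 4624 ≡ 490 (mod 689)
2^256 ≡ 490^2 = 240100 ≡ 328 (mod 689)
2^512 ≡ 328^2 = 107584 ≡ 100 (mod 689)
688 = 512 + 128 + 32 + 16 in binary powers of 2.
So 2^688 ≡ 100 · 490 · 360 · 81 ≡ 68 (mod 689).
Since 68 ≠ 1, base 2 is a Fermat witness: 689 is composite.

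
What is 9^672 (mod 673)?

9^1 ≡ 9 (mod 673)
9^2 ≡ 9^2 = 81 ≡ 81 (mod 673)
9^4 ≡ 81^2 = 6561 ≡ 504 (mod 673)
9^8 ≡ 504^2 = 254016 ≡ 295 (mod 673)
9^16 ≡ 295^2 = 87025 ≡ 208 (mod 673)
9^32 ≡ 208^2 = 43264 ≡ 192 (mod 673)
9^64 ≡ 192^2 = 36864 ≡ 522 (mod 673)
9^128 ≡ 522^2 = 272484 ≡ 592 (mod 673)
9^256 ≡ 592^2 = 350464 ≡ 504 (mod 673)
9^512 ≡ 504^2 = 254016 ≡ 295 (mod 673)
672 = 512 + 128 + 32 in binary powers of 2.
So 9^672 ≡ 295 · 592 · 192 ≡ 1 (mod 673).
Since the result is 1, base 9 gives no evidence that 673 is composite.

1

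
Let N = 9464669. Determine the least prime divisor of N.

9464669 is odd.
Digit sum 44, not divisible by 3.
Ends in 9: not divisible by 5.
7: 9464669 = 7·1352095 + 4
11: 9464669 = 11·860424 + 5
13: 9464669 = 13·728051 + 6
17: 9464669 = 17·556745 + 4
19: 9464669 = 19·498140 + 9
23: 9464669 = 23·411507 + 8
29: 9464669 = 29·326367 + 26
31: 9464669 = 31·305311 + 28
37: 9464669 = 37·255801 + 32
41: 9464669 = 41·230845 + 24
43: 9464669 = 43·220108 + 25
47: 9464669 = 47·201375 + 44
53: 9464669 = 53·178578 + 35
59: 9464669 = 59·160418 + 7
61: 9464669 = 61·155158 + 31
67: 9464669 = 67·141263 + 48
71: 9464669 = 71·133305 + 14
73: 9464669 = 73·129653

73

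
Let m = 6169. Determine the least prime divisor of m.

31

6169 is odd.
Digit sum 22, not divisible by 3.
Ends in 9: not divisible by 5.
7: 6169 = 7·881 + 2
11: 6169 = 11·560 + 9
13: 6169 = 13·474 + 7
17: 6169 = 17·362 + 15
19: 6169 = 19·324 + 13
23: 6169 = 23·268 + 5
29: 6169 = 29·212 + 21
31: 6169 = 31·199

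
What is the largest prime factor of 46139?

46139 = 29 · 1591
1591 = 37 · 43
43 is prime.
So 46139 = 29 · 37 · 43; the largest prime factor is 43.

43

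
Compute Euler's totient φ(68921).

Factor: 68921 = 41^3.
φ(68921) = 41^2·(41−1) = 67240.

67240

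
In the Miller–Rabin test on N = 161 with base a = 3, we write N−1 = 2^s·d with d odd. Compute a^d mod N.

82

161 − 1 = 160 = 2^5 · 5, so d = 5.
3^1 ≡ 3 (mod 161)
3^2 ≡ 3^2 = 9 ≡ 9 (mod 161)
3^4 ≡ 9^2 = 81 ≡ 81 (mod 161)
5 = 4 + 1 in binary powers of 2.
So 3^5 ≡ 81 · 3 ≡ 82 (mod 161).
Squaring chain: 82 → 123 → 156 → 25 → 142; never reaches −1, so base 3 is a Miller–Rabin witness that 161 is composite.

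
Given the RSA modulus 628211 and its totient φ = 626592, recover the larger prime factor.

φ(n) = (p−1)(q−1) = n − (p+q) + 1, so p + q = 628211 − 626592 + 1 = 1620.
p and q are the roots of t² − 1620t + 628211 = 0.
Discriminant: 1620² − 4·628211 = 2624400 − 2512844 = 111556; √111556 = 334.
q = (1620 − 334)/2 = 643, p = (1620 + 334)/2 = 977.
Check: 643 · 977 = 628211.

977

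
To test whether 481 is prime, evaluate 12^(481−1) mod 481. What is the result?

12^1 ≡ 12 (mod 481)
12^2 ≡ 12^2 = 144 ≡ 144 (mod 481)
12^4 ≡ 144^2 = 20736 ≡ 53 (mod 481)
12^8 ≡ 53^2 = 2809 ≡ 404 (mod 481)
12^16 ≡ 404^2 = 163216 ≡ 157 (mod 481)
12^32 ≡ 157^2 = 24649 ≡ 118 (mod 481)
12^64 ≡ 118^2 = 13924 ≡ 456 (mod 481)
12^128 ≡ 456^2 = 207936 ≡ 144 (mod 481)
12^256 ≡ 144^2 = 20736 ≡ 53 (mod 481)
480 = 256 + 128 + 64 + 32 in binary powers of 2.
So 12^480 ≡ 53 · 144 · 456 · 118 ≡ 248 (mod 481).
Since 248 ≠ 1, base 12 is a Fermat witness: 481 is composite.

248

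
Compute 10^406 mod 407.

10^1 ≡ 10 (mod 407)
10^2 ≡ 10^2 = 100 ≡ 100 (mod 407)
10^4 ≡ 100^2 = 10000 ≡ 232 (mod 407)
10^8 ≡ 232^2 = 53824 ≡ 100 (mod 407)
10^16 ≡ 100^2 = 10000 ≡ 232 (mod 407)
10^32 ≡ 232^2 = 53824 ≡ 100 (mod 407)
10^64 ≡ 100^2 = 10000 ≡ 232 (mod 407)
10^128 ≡ 232^2 = 53824 ≡ 100 (mod 407)
10^256 ≡ 100^2 = 10000 ≡ 232 (mod 407)
406 = 256 + 128 + 16 + 4 + 2 in binary powers of 2.
So 10^406 ≡ 232 · 100 · 232 · 232 · 100 ≡ 232 (mod 407).
Since 232 ≠ 1, base 10 is a Fermat witness: 407 is composite.

232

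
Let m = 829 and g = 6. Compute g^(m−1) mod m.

6^1 ≡ 6 (mod 829)
6^2 ≡ 6^2 = 36 ≡ 36 (mod 829)
6^4 ≡ 36^2 = 1296 ≡ 467 (mod 829)
6^8 ≡ 467^2 = 218089 ≡ 62 (mod 829)
6^16 ≡ 62^2 = 3844 ≡ 528 (mod 829)
6^32 ≡ 528^2 = 278784 ≡ 240 (mod 829)
6^64 ≡ 240^2 = 57600 ≡ 399 (mod 829)
6^128 ≡ 399^2 = 159201 ≡ 33 (mod 829)
6^256 ≡ 33^2 = 1089 ≡ 260 (mod 829)
6^512 ≡ 260^2 = 67600 ≡ 451 (mod 829)
828 = 512 + 256 + 32 + 16 + 8 + 4 in binary powers of 2.
So 6^828 ≡ 451 · 260 · 240 · 528 · 62 · 467 ≡ 1 (mod 829).
Since the result is 1, base 6 gives no evidence that 829 is composite.

1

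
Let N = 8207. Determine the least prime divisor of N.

8207 is odd.
Digit sum 17, not divisible by 3.
Ends in 7: not divisible by 5.
7: 8207 = 7·1172 + 3
11: 8207 = 11·746 + 1
13: 8207 = 13·631 + 4
17: 8207 = 17·482 + 13
19: 8207 = 19·431 + 18
23: 8207 = 23·356 + 19
29: 8207 = 29·283

29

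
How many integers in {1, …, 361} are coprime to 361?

Factor: 361 = 19^2.
φ(361) = 19^1·(19−1) = 342.

342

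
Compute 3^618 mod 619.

3^1 ≡ 3 (mod 619)
3^2 ≡ 3^2 = 9 ≡ 9 (mod 619)
3^4 ≡ 9^2 = 81 ≡ 81 (mod 619)
3^8 ≡ 81^2 = 6561 ≡ 371 (mod 619)
3^16 ≡ 371^2 = 137641 ≡ 223 (mod 619)
3^32 ≡ 223^2 = 49729 ≡ 209 (mod 619)
3^64 ≡ 209^2 = 43681 ≡ 351 (mod 619)
3^128 ≡ 351^2 = 123201 ≡ 20 (mod 619)
3^256 ≡ 20^2 = 400 ≡ 400 (mod 619)
3^512 ≡ 400^2 = 160000 ≡ 298 (mod 619)
618 = 512 + 64 + 32 + 8 + 2 in binary powers of 2.
So 3^618 ≡ 298 · 351 · 209 · 371 · 9 ≡ 1 (mod 619).
Since the result is 1, base 3 gives no evidence that 619 is composite.

1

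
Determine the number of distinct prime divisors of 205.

205 = 5 · 41
205 = 5 · 41, which has 2 distinct prime factors.

2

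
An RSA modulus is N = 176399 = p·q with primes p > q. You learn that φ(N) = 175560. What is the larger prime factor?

421

φ(n) = (p−1)(q−1) = n − (p+q) + 1, so p + q = 176399 − 175560 + 1 = 840.
p and q are the roots of t² − 840t + 176399 = 0.
Discriminant: 840² − 4·176399 = 705600 − 705596 = 4; √4 = 2.
q = (840 − 2)/2 = 419, p = (840 + 2)/2 = 421.
Check: 419 · 421 = 176399.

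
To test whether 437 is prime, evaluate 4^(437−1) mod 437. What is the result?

4^1 ≡ 4 (mod 437)
4^2 ≡ 4^2 = 16 ≡ 16 (mod 437)
4^4 ≡ 16^2 = 256 ≡ 256 (mod 437)
4^8 ≡ 256^2 = 65536 ≡ 423 (mod 437)
4^16 ≡ 423^2 = 178929 ≡ 196 (mod 437)
4^32 ≡ 196^2 = 38416 ≡ 397 (mod 437)
4^64 ≡ 397^2 = 157609 ≡ 289 (mod 437)
4^128 ≡ 289^2 = 83521 ≡ 54 (mod 437)
4^256 ≡ 54^2 = 2916 ≡ 294 (mod 437)
436 = 256 + 128 + 32 + 16 + 4 in binary powers of 2.
So 4^436 ≡ 294 · 54 · 397 · 196 · 256 ≡ 123 (mod 437).
Since 123 ≠ 1, base 4 is a Fermat witness: 437 is composite.

123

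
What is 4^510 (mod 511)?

4^1 ≡ 4 (mod 511)
4^2 ≡ 4^2 = 16 ≡ 16 (mod 511)
4^4 ≡ 16^2 = 256 ≡ 256 (mod 511)
4^8 ≡ 256^2 = 65536 ≡ 128 (mod 511)
4^16 ≡ 128^2 = 16384 ≡ 32 (mod 511)
4^32 ≡ 32^2 = 1024 ≡ 2 (mod 511)
4^64 ≡ 2^2 = 4 ≡ 4 (mod 511)
4^128 ≡ 4^2 = 16 ≡ 16 (mod 511)
4^256 ≡ 16^2 = 256 ≡ 256 (mod 511)
510 = 256 + 128 + 64 + 32 + 16 + 8 + 4 + 2 in binary powers of 2.
So 4^510 ≡ 256 · 16 · 4 · 2 · 32 · 128 · 256 · 16 ≡ 8 (mod 511).
Since 8 ≠ 1, base 4 is a Fermat witness: 511 is composite.

8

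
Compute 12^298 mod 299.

12^1 ≡ 12 (mod 299)
12^2 ≡ 12^2 = 144 ≡ 144 (mod 299)
12^4 ≡ 144^2 = 20736 ≡ 105 (mod 299)
12^8 ≡ 105^2 = 11025 ≡ 261 (mod 299)
12^16 ≡ 261^2 = 68121 ≡ 248 (mod 299)
12^32 ≡ 248^2 = 61504 ≡ 209 (mod 299)
12^64 ≡ 209^2 = 43681 ≡ 27 (mod 299)
12^128 ≡ 27^2 = 729 ≡ 131 (mod 299)
12^256 ≡ 131^2 = 17161 ≡ 118 (mod 299)
298 = 256 + 32 + 8 + 2 in binary powers of 2.
So 12^298 ≡ 118 · 209 · 261 · 144 ≡ 196 (mod 299).
Since 196 ≠ 1, base 12 is a Fermat witness: 299 is composite.

196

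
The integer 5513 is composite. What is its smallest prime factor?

37

5513 is odd.
Digit sum 14, not divisible by 3.
Ends in 3: not divisible by 5.
7: 5513 = 7·787 + 4
11: 5513 = 11·501 + 2
13: 5513 = 13·424 + 1
17: 5513 = 17·324 + 5
19: 5513 = 19·290 + 3
23: 5513 = 23·239 + 16
29: 5513 = 29·190 + 3
31: 5513 = 31·177 + 26
37: 5513 = 37·149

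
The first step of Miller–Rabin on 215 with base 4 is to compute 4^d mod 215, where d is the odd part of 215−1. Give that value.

59

215 − 1 = 214 = 2^1 · 107, so d = 107.
4^1 ≡ 4 (mod 215)
4^2 ≡ 4^2 = 16 ≡ 16 (mod 215)
4^4 ≡ 16^2 = 256 ≡ 41 (mod 215)
4^8 ≡ 41^2 = 1681 ≡ 176 (mod 215)
4^16 ≡ 176^2 = 30976 ≡ 16 (mod 215)
4^32 ≡ 16^2 = 256 ≡ 41 (mod 215)
4^64 ≡ 41^2 = 1681 ≡ 176 (mod 215)
107 = 64 + 32 + 8 + 2 + 1 in binary powers of 2.
So 4^107 ≡ 176 · 41 · 176 · 16 · 4 ≡ 59 (mod 215).
Squaring chain: 59; never reaches −1, so base 4 is a Miller–Rabin witness that 215 is composite.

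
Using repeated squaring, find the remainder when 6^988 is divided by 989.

6^1 ≡ 6 (mod 989)
6^2 ≡ 6^2 = 36 ≡ 36 (mod 989)
6^4 ≡ 36^2 = 1296 ≡ 307 (mod 989)
6^8 ≡ 307^2 = 94249 ≡ 294 (mod 989)
6^16 ≡ 294^2 = 86436 ≡ 393 (mod 989)
6^32 ≡ 393^2 = 154449 ≡ 165 (mod 989)
6^64 ≡ 165^2 = 27225 ≡ 522 (mod 989)
6^128 ≡ 522^2 = 272484 ≡ 509 (mod 989)
6^256 ≡ 509^2 = 259081 ≡ 952 (mod 989)
6^512 ≡ 952^2 = 906304 ≡ 380 (mod 989)
988 = 512 + 256 + 128 + 64 + 16 + 8 + 4 in binary powers of 2.
So 6^988 ≡ 380 · 952 · 509 · 522 · 393 · 294 · 307 ≡ 522 (mod 989).
Since 522 ≠ 1, base 6 is a Fermat witness: 989 is composite.

522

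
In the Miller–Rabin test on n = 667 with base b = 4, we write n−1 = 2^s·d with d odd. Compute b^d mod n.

667 − 1 = 666 = 2^1 · 333, so d = 333.
4^1 ≡ 4 (mod 667)
4^2 ≡ 4^2 = 16 ≡ 16 (mod 667)
4^4 ≡ 16^2 = 256 ≡ 256 (mod 667)
4^8 ≡ 256^2 = 65536 ≡ 170 (mod 667)
4^16 ≡ 170^2 = 28900 ≡ 219 (mod 667)
4^32 ≡ 219^2 = 47961 ≡ 604 (mod 667)
4^64 ≡ 604^2 = 364816 ≡ 634 (mod 667)
4^128 ≡ 634^2 = 401956 ≡ 422 (mod 667)
4^256 ≡ 422^2 = 178084 ≡ 662 (mod 667)
333 = 256 + 64 + 8 + 4 + 1 in binary powers of 2.
So 4^333 ≡ 662 · 634 · 170 · 256 · 4 ≡ 179 (mod 667).
Squaring chain: 179; never reaches −1, so base 4 is a Miller–Rabin witness that 667 is composite.

179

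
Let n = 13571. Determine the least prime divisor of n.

41

13571 is odd.
Digit sum 17, not divisible by 3.
Ends in 1: not divisible by 5.
7: 13571 = 7·1938 + 5
11: 13571 = 11·1233 + 8
13: 13571 = 13·1043 + 12
17: 13571 = 17·798 + 5
19: 13571 = 19·714 + 5
23: 13571 = 23·590 + 1
29: 13571 = 29·467 + 28
31: 13571 = 31·437 + 24
37: 13571 = 37·366 + 29
41: 13571 = 41·331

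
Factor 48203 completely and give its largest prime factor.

59

48203 = 19 · 2537
2537 = 43 · 59
59 is prime.
So 48203 = 19 · 43 · 59; the largest prime factor is 59.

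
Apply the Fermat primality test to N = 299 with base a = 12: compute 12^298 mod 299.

12^1 ≡ 12 (mod 299)
12^2 ≡ 12^2 = 144 ≡ 144 (mod 299)
12^4 ≡ 144^2 = 20736 ≡ 105 (mod 299)
12^8 ≡ 105^2 = 11025 ≡ 261 (mod 299)
12^16 ≡ 261^2 = 68121 ≡ 248 (mod 299)
12^32 ≡ 248^2 = 61504 ≡ 209 (mod 299)
12^64 ≡ 209^2 = 43681 ≡ 27 (mod 299)
12^128 ≡ 27^2 = 729 ≡ 131 (mod 299)
12^256 ≡ 131^2 = 17161 ≡ 118 (mod 299)
298 = 256 + 32 + 8 + 2 in binary powers of 2.
So 12^298 ≡ 118 · 209 · 261 · 144 ≡ 196 (mod 299).
Since 196 ≠ 1, base 12 is a Fermat witness: 299 is composite.

196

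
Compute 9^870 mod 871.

9^1 ≡ 9 (mod 871)
9^2 ≡ 9^2 = 81 ≡ 81 (mod 871)
9^4 ≡ 81^2 = 6561 ≡ 464 (mod 871)
9^8 ≡ 464^2 = 215296 ≡ 159 (mod 871)
9^16 ≡ 159^2 = 25281 ≡ 22 (mod 871)
9^32 ≡ 22^2 = 484 ≡ 484 (mod 871)
9^64 ≡ 484^2 = 234256 ≡ 828 (mod 871)
9^128 ≡ 828^2 = 685584 ≡ 107 (mod 871)
9^256 ≡ 107^2 = 11449 ≡ 126 (mod 871)
9^512 ≡ 126^2 = 15876 ≡ 198 (mod 871)
870 = 512 + 256 + 64 + 32 + 4 + 2 in binary powers of 2.
So 9^870 ≡ 198 · 126 · 828 · 484 · 464 · 81 ≡ 612 (mod 871).
Since 612 ≠ 1, base 9 is a Fermat witness: 871 is composite.

612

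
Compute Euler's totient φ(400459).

Factor: 400459 = 43 · 67 · 139.
φ(400459) = (43−1) · (67−1) · (139−1) = 42 · 66 · 138 = 382536.

382536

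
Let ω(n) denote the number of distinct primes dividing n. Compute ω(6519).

3

6519 = 3 · 2173
2173 = 41 · 53
6519 = 3 · 41 · 53, which has 3 distinct prime factors.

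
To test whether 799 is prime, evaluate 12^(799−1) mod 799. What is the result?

12^1 ≡ 12 (mod 799)
12^2 ≡ 12^2 = 144 ≡ 144 (mod 799)
12^4 ≡ 144^2 = 20736 ≡ 761 (mod 799)
12^8 ≡ 761^2 = 579121 ≡ 645 (mod 799)
12^16 ≡ 645^2 = 416025 ≡ 545 (mod 799)
12^32 ≡ 545^2 = 297025 ≡ 596 (mod 799)
12^64 ≡ 596^2 = 355216 ≡ 460 (mod 799)
12^128 ≡ 460^2 = 211600 ≡ 664 (mod 799)
12^256 ≡ 664^2 = 440896 ≡ 647 (mod 799)
12^512 ≡ 647^2 = 418609 ≡ 732 (mod 799)
798 = 512 + 256 + 16 + 8 + 4 + 2 in binary powers of 2.
So 12^798 ≡ 732 · 647 · 545 · 645 · 761 · 144 ≡ 780 (mod 799).
Since 780 ≠ 1, base 12 is a Fermat witness: 799 is composite.

780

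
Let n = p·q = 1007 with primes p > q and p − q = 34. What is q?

19

Since p = q + 34, we have 1007 = q(q + 34), so q² + 34q − 1007 = 0.
Discriminant: 34² + 4·1007 = 1156 + 4028 = 5184; √5184 = 72.
q = (−34 + 72)/2 = 19, and p = q + 34 = 53.
Check: 19 · 53 = 1007.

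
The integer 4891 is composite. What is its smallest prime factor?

67

4891 is odd.
Digit sum 22, not divisible by 3.
Ends in 1: not divisible by 5.
7: 4891 = 7·698 + 5
11: 4891 = 11·444 + 7
13: 4891 = 13·376 + 3
17: 4891 = 17·287 + 12
19: 4891 = 19·257 + 8
23: 4891 = 23·212 + 15
29: 4891 = 29·168 + 19
31: 4891 = 31·157 + 24
37: 4891 = 37·132 + 7
41: 4891 = 41·119 + 12
43: 4891 = 43·113 + 32
47: 4891 = 47·104 + 3
53: 4891 = 53·92 + 15
59: 4891 = 59·82 + 53
61: 4891 = 61·80 + 11
67: 4891 = 67·73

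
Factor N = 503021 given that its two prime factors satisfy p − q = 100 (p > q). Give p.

Since p = q + 100, we have 503021 = q(q + 100), so q² + 100q − 503021 = 0.
Discriminant: 100² + 4·503021 = 10000 + 2012084 = 2022084; √2022084 = 1422.
q = (−100 + 1422)/2 = 661, and p = q + 100 = 761.
Check: 661 · 761 = 503021.

761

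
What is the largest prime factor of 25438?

25438 = 2 · 12719
12719 = 7 · 1817
1817 = 23 · 79
79 is prime.
So 25438 = 2 · 7 · 23 · 79; the largest prime factor is 79.

79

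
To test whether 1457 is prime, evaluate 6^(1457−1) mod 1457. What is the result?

6^1 ≡ 6 (mod 1457)
6^2 ≡ 6^2 = 36 ≡ 36 (mod 1457)
6^4 ≡ 36^2 = 1296 ≡ 1296 (mod 1457)
6^8 ≡ 1296^2 = 1679616 ≡ 1152 (mod 1457)
6^16 ≡ 1152^2 = 1327104 ≡ 1234 (mod 1457)
6^32 ≡ 1234^2 = 1522756 ≡ 191 (mod 1457)
6^64 ≡ 191^2 = 36481 ≡ 56 (mod 1457)
6^128 ≡ 56^2 = 3136 ≡ 222 (mod 1457)
6^256 ≡ 222^2 = 49284 ≡ 1203 (mod 1457)
6^512 ≡ 1203^2 = 1447209 ≡ 408 (mod 1457)
6^1024 ≡ 408^2 = 166464 ≡ 366 (mod 1457)
1456 = 1024 + 256 + 128 + 32 + 16 in binary powers of 2.
So 6^1456 ≡ 366 · 1203 · 222 · 191 · 1234 ≡ 521 (mod 1457).
Since 521 ≠ 1, base 6 is a Fermat witness: 1457 is composite.

521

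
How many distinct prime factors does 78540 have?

78540 = 2^2 · 19635
19635 = 3 · 6545
6545 = 5 · 1309
1309 = 7 · 187
187 = 11 · 17
78540 = 2^2 · 3 · 5 · 7 · 11 · 17, which has 6 distinct prime factors.

6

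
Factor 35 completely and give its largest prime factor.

35 = 5 · 7
7 is prime.
So 35 = 5 · 7; the largest prime factor is 7.

7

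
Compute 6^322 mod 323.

104

6^1 ≡ 6 (mod 323)
6^2 ≡ 6^2 = 36 ≡ 36 (mod 323)
6^4 ≡ 36^2 = 1296 ≡ 4 (mod 323)
6^8 ≡ 4^2 = 16 ≡ 16 (mod 323)
6^16 ≡ 16^2 = 256 ≡ 256 (mod 323)
6^32 ≡ 256^2 = 65536 ≡ 290 (mod 323)
6^64 ≡ 290^2 = 84100 ≡ 120 (mod 323)
6^128 ≡ 120^2 = 14400 ≡ 188 (mod 323)
6^256 ≡ 188^2 = 35344 ≡ 137 (mod 323)
322 = 256 + 64 + 2 in binary powers of 2.
So 6^322 ≡ 137 · 120 · 36 ≡ 104 (mod 323).
Since 104 ≠ 1, base 6 is a Fermat witness: 323 is composite.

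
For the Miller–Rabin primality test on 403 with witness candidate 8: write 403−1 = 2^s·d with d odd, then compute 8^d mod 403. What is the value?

403 − 1 = 402 = 2^1 · 201, so d = 201.
8^1 ≡ 8 (mod 403)
8^2 ≡ 8^2 = 64 ≡ 64 (mod 403)
8^4 ≡ 64^2 = 4096 ≡ 66 (mod 403)
8^8 ≡ 66^2 = 4356 ≡ 326 (mod 403)
8^16 ≡ 326^2 = 106276 ≡ 287 (mod 403)
8^32 ≡ 287^2 = 82369 ≡ 157 (mod 403)
8^64 ≡ 157^2 = 24649 ≡ 66 (mod 403)
8^128 ≡ 66^2 = 4356 ≡ 326 (mod 403)
201 = 128 + 64 + 8 + 1 in binary powers of 2.
So 8^201 ≡ 326 · 66 · 326 · 8 ≡ 8 (mod 403).
Squaring chain: 8; never reaches −1, so base 8 is a Miller–Rabin witness that 403 is composite.

8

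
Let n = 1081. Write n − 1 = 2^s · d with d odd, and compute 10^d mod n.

264

1081 − 1 = 1080 = 2^3 · 135, so d = 135.
10^1 ≡ 10 (mod 1081)
10^2 ≡ 10^2 = 100 ≡ 100 (mod 1081)
10^4 ≡ 100^2 = 10000 ≡ 271 (mod 1081)
10^8 ≡ 271^2 = 73441 ≡ 1014 (mod 1081)
10^16 ≡ 1014^2 = 1028196 ≡ 165 (mod 1081)
10^32 ≡ 165^2 = 27225 ≡ 200 (mod 1081)
10^64 ≡ 200^2 = 40000 ≡ 3 (mod 1081)
10^128 ≡ 3^2 = 9 ≡ 9 (mod 1081)
135 = 128 + 4 + 2 + 1 in binary powers of 2.
So 10^135 ≡ 9 · 271 · 100 · 10 ≡ 264 (mod 1081).
Squaring chain: 264 → 512 → 542; never reaches −1, so base 10 is a Miller–Rabin witness that 1081 is composite.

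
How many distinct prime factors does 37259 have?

3

37259 = 19 · 1961
1961 = 37 · 53
37259 = 19 · 37 · 53, which has 3 distinct prime factors.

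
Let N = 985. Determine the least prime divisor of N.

5

985 is odd.
Digit sum 22, not divisible by 3.
Ends in 5: divisible by 5.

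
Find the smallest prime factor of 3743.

3743 is odd.
Digit sum 17, not divisible by 3.
Ends in 3: not divisible by 5.
7: 3743 = 7·534 + 5
11: 3743 = 11·340 + 3
13: 3743 = 13·287 + 12
17: 3743 = 17·220 + 3
19: 3743 = 19·197

19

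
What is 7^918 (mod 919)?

7^1 ≡ 7 (mod 919)
7^2 ≡ 7^2 = 49 ≡ 49 (mod 919)
7^4 ≡ 49^2 = 2401 ≡ 563 (mod 919)
7^8 ≡ 563^2 = 316969 ≡ 833 (mod 919)
7^16 ≡ 833^2 = 693889 ≡ 44 (mod 919)
7^32 ≡ 44^2 = 1936 ≡ 98 (mod 919)
7^64 ≡ 98^2 = 9604 ≡ 414 (mod 919)
7^128 ≡ 414^2 = 171396 ≡ 462 (mod 919)
7^256 ≡ 462^2 = 213444 ≡ 236 (mod 919)
7^512 ≡ 236^2 = 55696 ≡ 556 (mod 919)
918 = 512 + 256 + 128 + 16 + 4 + 2 in binary powers of 2.
So 7^918 ≡ 556 · 236 · 462 · 44 · 563 · 49 ≡ 1 (mod 919).
Since the result is 1, base 7 gives no evidence that 919 is composite.

1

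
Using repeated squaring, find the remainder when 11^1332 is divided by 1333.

11^1 ≡ 11 (mod 1333)
11^2 ≡ 11^2 = 121 ≡ 121 (mod 1333)
11^4 ≡ 121^2 = 14641 ≡ 1311 (mod 1333)
11^8 ≡ 1311^2 = 1718721 ≡ 484 (mod 1333)
11^16 ≡ 484^2 = 234256 ≡ 981 (mod 1333)
11^32 ≡ 981^2 = 962361 ≡ 1268 (mod 1333)
11^64 ≡ 1268^2 = 1607824 ≡ 226 (mod 1333)
11^128 ≡ 226^2 = 51076 ≡ 422 (mod 1333)
11^256 ≡ 422^2 = 178084 ≡ 795 (mod 1333)
11^512 ≡ 795^2 = 632025 ≡ 183 (mod 1333)
11^1024 ≡ 183^2 = 33489 ≡ 164 (mod 1333)
1332 = 1024 + 256 + 32 + 16 + 4 in binary powers of 2.
So 11^1332 ≡ 164 · 795 · 1268 · 981 · 1311 ≡ 78 (mod 1333).
Since 78 ≠ 1, base 11 is a Fermat witness: 1333 is composite.

78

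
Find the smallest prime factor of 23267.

53

23267 is odd.
Digit sum 20, not divisible by 3.
Ends in 7: not divisible by 5.
7: 23267 = 7·3323 + 6
11: 23267 = 11·2115 + 2
13: 23267 = 13·1789 + 10
17: 23267 = 17·1368 + 11
19: 23267 = 19·1224 + 11
23: 23267 = 23·1011 + 14
29: 23267 = 29·802 + 9
31: 23267 = 31·750 + 17
37: 23267 = 37·628 + 31
41: 23267 = 41·567 + 20
43: 23267 = 43·541 + 4
47: 23267 = 47·495 + 2
53: 23267 = 53·439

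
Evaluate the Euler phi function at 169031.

Factor: 169031 = 17 · 61 · 163.
φ(169031) = (17−1) · (61−1) · (163−1) = 16 · 60 · 162 = 155520.

155520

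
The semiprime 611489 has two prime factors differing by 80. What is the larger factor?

823

Since p = q + 80, we have 611489 = q(q + 80), so q² + 80q − 611489 = 0.
Discriminant: 80² + 4·611489 = 6400 + 2445956 = 2452356; √2452356 = 1566.
q = (−80 + 1566)/2 = 743, and p = q + 80 = 823.
Check: 743 · 823 = 611489.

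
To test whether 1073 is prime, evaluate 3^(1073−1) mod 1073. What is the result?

848

3^1 ≡ 3 (mod 1073)
3^2 ≡ 3^2 = 9 ≡ 9 (mod 1073)
3^4 ≡ 9^2 = 81 ≡ 81 (mod 1073)
3^8 ≡ 81^2 = 6561 ≡ 123 (mod 1073)
3^16 ≡ 123^2 = 15129 ≡ 107 (mod 1073)
3^32 ≡ 107^2 = 11449 ≡ 719 (mod 1073)
3^64 ≡ 719^2 = 516961 ≡ 848 (mod 1073)
3^128 ≡ 848^2 = 719104 ≡ 194 (mod 1073)
3^256 ≡ 194^2 = 37636 ≡ 81 (mod 1073)
3^512 ≡ 81^2 = 6561 ≡ 123 (mod 1073)
3^1024 ≡ 123^2 = 15129 ≡ 107 (mod 1073)
1072 = 1024 + 32 + 16 in binary powers of 2.
So 3^1072 ≡ 107 · 719 · 107 ≡ 848 (mod 1073).
Since 848 ≠ 1, base 3 is a Fermat witness: 1073 is composite.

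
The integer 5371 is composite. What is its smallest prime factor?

5371 is odd.
Digit sum 16, not divisible by 3.
Ends in 1: not divisible by 5.
7: 5371 = 7·767 + 2
11: 5371 = 11·488 + 3
13: 5371 = 13·413 + 2
17: 5371 = 17·315 + 16
19: 5371 = 19·282 + 13
23: 5371 = 23·233 + 12
29: 5371 = 29·185 + 6
31: 5371 = 31·173 + 8
37: 5371 = 37·145 + 6
41: 5371 = 41·131

41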